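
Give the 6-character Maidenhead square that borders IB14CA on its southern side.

Latitude subsquare a = 0; −1 → -1, wraps to 23 = x, carry into square.
Latitude square 4; −1 → 3.
The longitude characters are unchanged.

IB13cx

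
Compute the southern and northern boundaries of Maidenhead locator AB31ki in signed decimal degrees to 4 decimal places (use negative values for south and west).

-78.6667, -78.6250

Field A=0, B=1: +0·20° lon, +1·10° lat → SW at lon -180°, lat -80°.
Square 3, 1: +3·2° lon, +1·1° lat → SW at lon -174°, lat -79°.
Subsquare k=10, i=8: +10·0.0833333° lon, +8·0.0416667° lat → SW at lon -173.167°, lat -78.6667°.
Cell spans 0.0833333° lon × 0.0416667° lat.
south -78.6667, north -78.6250.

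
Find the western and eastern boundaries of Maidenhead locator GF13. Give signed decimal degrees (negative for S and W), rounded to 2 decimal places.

Field G=6, F=5: +6·20° lon, +5·10° lat → SW at lon -60°, lat -40°.
Square 1, 3: +1·2° lon, +3·1° lat → SW at lon -58°, lat -37°.
Cell spans 2° lon × 1° lat.
west -58.00, east -56.00.

-58.00, -56.00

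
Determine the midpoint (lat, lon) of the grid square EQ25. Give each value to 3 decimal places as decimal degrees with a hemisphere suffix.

75.500° N, 95.000° W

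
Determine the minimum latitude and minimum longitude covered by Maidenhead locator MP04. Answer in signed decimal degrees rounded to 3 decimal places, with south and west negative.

64.000, 60.000

Field M=12, P=15: +12·20° lon, +15·10° lat → SW at lon 60°, lat 60°.
Square 0, 4: +0·2° lon, +4·1° lat → SW at lon 60°, lat 64°.
latitude 64.000, longitude 60.000.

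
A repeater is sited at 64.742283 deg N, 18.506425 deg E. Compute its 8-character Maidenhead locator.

Add 180° to longitude and 90° to latitude: 198.50643, 154.74228.
Field: lon ⌊198.50643/20⌋ = 9 → J; lat ⌊154.74228/10⌋ = 15 → P.
Square: lon ⌊18.50643/2⌋ = 9; lat ⌊4.74228/1⌋ = 4.
Subsquare: lon ⌊0.50643/0.0833333⌋ = 6 → g; lat ⌊0.74228/0.0416667⌋ = 17 → r.
Extended square: lon ⌊0.00643/0.00833333⌋ = 0; lat ⌊0.03395/0.00416667⌋ = 8.

JP94gr08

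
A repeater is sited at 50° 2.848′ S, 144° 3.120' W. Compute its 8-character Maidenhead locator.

BD79xw38

Shift to the Maidenhead origin (180°W, 90°S): lon 35.94800, lat 39.95253.
Field: lon ⌊35.94800/20⌋ = 1 → B; lat ⌊39.95253/10⌋ = 3 → D.
Square: lon ⌊15.94800/2⌋ = 7; lat ⌊9.95253/1⌋ = 9.
Subsquare: lon ⌊1.94800/0.0833333⌋ = 23 → x; lat ⌊0.95253/0.0416667⌋ = 22 → w.
Extended square: lon ⌊0.03133/0.00833333⌋ = 3; lat ⌊0.03587/0.00416667⌋ = 8.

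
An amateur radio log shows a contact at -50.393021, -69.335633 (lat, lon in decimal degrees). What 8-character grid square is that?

Shift to the Maidenhead origin (180°W, 90°S): lon 110.66437, lat 39.60698.
Field (20°×10°, letters A–R): lon ⌊110.66437/20⌋ = 5 → F; lat ⌊39.60698/10⌋ = 3 → D.
Square (2°×1°, digits 0–9): lon ⌊10.66437/2⌋ = 5; lat ⌊9.60698/1⌋ = 9.
Subsquare (5′×2.5′, letters a–x): lon ⌊0.66437/0.0833333⌋ = 7 → h; lat ⌊0.60698/0.0416667⌋ = 14 → o.
Extended square (30″×15″, digits 0–9): lon ⌊0.08103/0.00833333⌋ = 9; lat ⌊0.02365/0.00416667⌋ = 5.

FD59ho95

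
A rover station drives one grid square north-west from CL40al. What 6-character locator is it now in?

CL30xm

Longitude subsquare a = 0; −1 → -1, wraps to 23 = x, carry into square.
Longitude square 4; −1 → 3.
Latitude subsquare l = 11; +1 → 12 = m.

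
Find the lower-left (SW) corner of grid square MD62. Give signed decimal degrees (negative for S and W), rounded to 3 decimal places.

Field M=12, D=3: +12·20° lon, +3·10° lat → SW at lon 60°, lat -60°.
Square 6, 2: +6·2° lon, +2·1° lat → SW at lon 72°, lat -58°.
latitude -58.000, longitude 72.000.

-58.000, 72.000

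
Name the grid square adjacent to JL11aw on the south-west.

JL01xv

Longitude subsquare a = 0; −1 → -1, wraps to 23 = x, carry into square.
Longitude square 1; −1 → 0.
Latitude subsquare w = 22; −1 → 21 = v.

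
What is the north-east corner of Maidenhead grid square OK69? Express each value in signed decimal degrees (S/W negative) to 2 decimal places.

Field O=14, K=10: +14·20° lon, +10·10° lat → SW at lon 100°, lat 10°.
Square 6, 9: +6·2° lon, +9·1° lat → SW at lon 112°, lat 19°.
Cell spans 2° lon × 1° lat. NE corner is SW corner plus one full cell.
latitude 20.00, longitude 114.00.

20.00, 114.00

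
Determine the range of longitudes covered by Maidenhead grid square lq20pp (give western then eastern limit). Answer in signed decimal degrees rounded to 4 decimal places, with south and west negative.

Field L=11, Q=16: +11·20° lon, +16·10° lat → SW at lon 40°, lat 70°.
Square 2, 0: +2·2° lon, +0·1° lat → SW at lon 44°, lat 70°.
Subsquare p=15, p=15: +15·0.0833333° lon, +15·0.0416667° lat → SW at lon 45.25°, lat 70.625°.
Cell spans 0.0833333° lon × 0.0416667° lat.
west 45.2500, east 45.3333.

45.2500, 45.3333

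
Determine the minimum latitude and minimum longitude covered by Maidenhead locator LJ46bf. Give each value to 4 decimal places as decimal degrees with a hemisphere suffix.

6.2083° N, 48.0833° E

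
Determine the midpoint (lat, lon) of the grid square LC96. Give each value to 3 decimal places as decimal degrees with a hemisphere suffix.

Field L=11, C=2: +11·20° lon, +2·10° lat → SW at lon 40°, lat -70°.
Square 9, 6: +9·2° lon, +6·1° lat → SW at lon 58°, lat -64°.
Cell spans 2° lon × 1° lat. Centre is SW corner plus half of each.
latitude 63.500° S, longitude 59.000° E.

63.500° S, 59.000° E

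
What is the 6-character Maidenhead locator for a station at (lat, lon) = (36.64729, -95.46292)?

EM26gp

Shift to the Maidenhead origin (180°W, 90°S): lon 84.5371, lat 126.6473.
Field: lon ⌊84.5371/20⌋ = 4 → E; lat ⌊126.6473/10⌋ = 12 → M.
Square: lon ⌊4.5371/2⌋ = 2; lat ⌊6.6473/1⌋ = 6.
Subsquare: lon ⌊0.5371/0.0833333⌋ = 6 → g; lat ⌊0.6473/0.0416667⌋ = 15 → p.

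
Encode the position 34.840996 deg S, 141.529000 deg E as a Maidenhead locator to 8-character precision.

QF05sd38

Shift to the Maidenhead origin (180°W, 90°S): lon 321.52900, lat 55.15900.
Field: 321.52900/20 → 16 → Q, 55.15900/10 → 5 → F; chars QF.
Square: 1.52900/2 → 0, 5.15900/1 → 5; chars 05.
Subsquare: 1.52900/0.0833333 → 18 → s, 0.15900/0.0416667 → 3 → d; chars sd.
Extended square: 0.02900/0.00833333 → 3, 0.03400/0.00416667 → 8; chars 38.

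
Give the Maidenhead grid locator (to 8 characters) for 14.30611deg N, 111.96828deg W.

Shift to the Maidenhead origin (180°W, 90°S): lon 68.03172, lat 104.30611.
Field: 68.03172/20 → 3 → D, 104.30611/10 → 10 → K; chars DK.
Square: 8.03172/2 → 4, 4.30611/1 → 4; chars 44.
Subsquare: 0.03172/0.0833333 → 0 → a, 0.30611/0.0416667 → 7 → h; chars ah.
Extended square: 0.03172/0.00833333 → 3, 0.01444/0.00416667 → 3; chars 33.

DK44ah33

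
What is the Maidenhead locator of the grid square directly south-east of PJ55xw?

PJ65av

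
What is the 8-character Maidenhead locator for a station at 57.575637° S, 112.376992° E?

OD62ek51

Offset from 180°W / 90°S: lon 292.37699°, lat 32.42436°.
Field: lon ⌊292.37699/20⌋ = 14 → O; lat ⌊32.42436/10⌋ = 3 → D.
Square: lon ⌊12.37699/2⌋ = 6; lat ⌊2.42436/1⌋ = 2.
Subsquare: lon ⌊0.37699/0.0833333⌋ = 4 → e; lat ⌊0.42436/0.0416667⌋ = 10 → k.
Extended square: lon ⌊0.04366/0.00833333⌋ = 5; lat ⌊0.00770/0.00416667⌋ = 1.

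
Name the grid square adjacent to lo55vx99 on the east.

LO55wx09

Longitude extended square 9; +1 → 10, wraps to 0, carry into subsquare.
Longitude subsquare v = 21; +1 → 22 = w.
The latitude characters are unchanged.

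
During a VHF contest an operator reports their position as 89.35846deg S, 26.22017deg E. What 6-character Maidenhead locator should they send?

Add 180° to longitude and 90° to latitude: 206.2202, 0.6415.
Field: 206.2202/20 → 10 → K, 0.6415/10 → 0 → A; chars KA.
Square: 6.2202/2 → 3, 0.6415/1 → 0; chars 30.
Subsquare: 0.2202/0.0833333 → 2 → c, 0.6415/0.0416667 → 15 → p; chars cp.

KA30cp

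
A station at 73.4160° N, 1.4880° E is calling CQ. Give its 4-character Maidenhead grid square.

JQ03

Add 180° to longitude and 90° to latitude: 181.49, 163.42.
Field: lon ⌊181.49/20⌋ = 9 → J; lat ⌊163.42/10⌋ = 16 → Q.
Square: lon ⌊1.49/2⌋ = 0; lat ⌊3.42/1⌋ = 3.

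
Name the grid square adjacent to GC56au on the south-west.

GC46xt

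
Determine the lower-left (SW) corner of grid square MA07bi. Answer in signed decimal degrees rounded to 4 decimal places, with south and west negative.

-82.6667, 60.0833

Field M=12, A=0: +12·20° lon, +0·10° lat → SW at lon 60°, lat -90°.
Square 0, 7: +0·2° lon, +7·1° lat → SW at lon 60°, lat -83°.
Subsquare b=1, i=8: +1·0.0833333° lon, +8·0.0416667° lat → SW at lon 60.0833°, lat -82.6667°.
latitude -82.6667, longitude 60.0833.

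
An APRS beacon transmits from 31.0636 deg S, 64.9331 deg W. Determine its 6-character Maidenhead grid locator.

Add 180° to longitude and 90° to latitude: 115.0669, 58.9364.
Field: 115.0669/20 → 5 → F, 58.9364/10 → 5 → F; chars FF.
Square: 15.0669/2 → 7, 8.9364/1 → 8; chars 78.
Subsquare: 1.0669/0.0833333 → 12 → m, 0.9364/0.0416667 → 22 → w; chars mw.

FF78mw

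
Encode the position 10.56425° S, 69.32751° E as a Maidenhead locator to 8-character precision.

MH49pk94

Add 180° to longitude and 90° to latitude: 249.32751, 79.43575.
Field: lon ⌊249.32751/20⌋ = 12 → M; lat ⌊79.43575/10⌋ = 7 → H.
Square: lon ⌊9.32751/2⌋ = 4; lat ⌊9.43575/1⌋ = 9.
Subsquare: lon ⌊1.32751/0.0833333⌋ = 15 → p; lat ⌊0.43575/0.0416667⌋ = 10 → k.
Extended square: lon ⌊0.07751/0.00833333⌋ = 9; lat ⌊0.01908/0.00416667⌋ = 4.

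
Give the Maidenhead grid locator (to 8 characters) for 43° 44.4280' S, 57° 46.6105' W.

Add 180° to longitude and 90° to latitude: 122.22316, 46.25953.
Field (20°×10°, letters A–R): lon ⌊122.22316/20⌋ = 6 → G; lat ⌊46.25953/10⌋ = 4 → E.
Square (2°×1°, digits 0–9): lon ⌊2.22316/2⌋ = 1; lat ⌊6.25953/1⌋ = 6.
Subsquare (5′×2.5′, letters a–x): lon ⌊0.22316/0.0833333⌋ = 2 → c; lat ⌊0.25953/0.0416667⌋ = 6 → g.
Extended square (30″×15″, digits 0–9): lon ⌊0.05649/0.00833333⌋ = 6; lat ⌊0.00953/0.00416667⌋ = 2.

GE16cg62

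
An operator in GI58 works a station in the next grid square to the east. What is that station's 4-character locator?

GI68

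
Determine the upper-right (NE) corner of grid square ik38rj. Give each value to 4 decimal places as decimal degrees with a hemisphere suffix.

18.4167° N, 12.5000° W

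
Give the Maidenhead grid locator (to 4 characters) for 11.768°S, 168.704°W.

AH58

Add 180° to longitude and 90° to latitude: 11.30, 78.23.
Field: 11.30/20 → 0 → A, 78.23/10 → 7 → H; chars AH.
Square: 11.30/2 → 5, 8.23/1 → 8; chars 58.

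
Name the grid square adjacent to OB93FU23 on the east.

OB93fu33

Longitude extended square 2; +1 → 3.
The latitude characters are unchanged.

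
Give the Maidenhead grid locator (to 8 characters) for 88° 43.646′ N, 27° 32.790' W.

HR68fr44

Add 180° to longitude and 90° to latitude: 152.45350, 178.72743.
Field: 152.45350/20 → 7 → H, 178.72743/10 → 17 → R; chars HR.
Square: 12.45350/2 → 6, 8.72743/1 → 8; chars 68.
Subsquare: 0.45350/0.0833333 → 5 → f, 0.72743/0.0416667 → 17 → r; chars fr.
Extended square: 0.03683/0.00833333 → 4, 0.01910/0.00416667 → 4; chars 44.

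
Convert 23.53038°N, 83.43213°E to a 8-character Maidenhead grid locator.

NL13rm17

Shift to the Maidenhead origin (180°W, 90°S): lon 263.43213, lat 113.53038.
Field: lon ⌊263.43213/20⌋ = 13 → N; lat ⌊113.53038/10⌋ = 11 → L.
Square: lon ⌊3.43213/2⌋ = 1; lat ⌊3.53038/1⌋ = 3.
Subsquare: lon ⌊1.43213/0.0833333⌋ = 17 → r; lat ⌊0.53038/0.0416667⌋ = 12 → m.
Extended square: lon ⌊0.01546/0.00833333⌋ = 1; lat ⌊0.03038/0.00416667⌋ = 7.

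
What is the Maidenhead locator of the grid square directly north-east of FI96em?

Longitude subsquare e = 4; +1 → 5 = f.
Latitude subsquare m = 12; +1 → 13 = n.

FI96fn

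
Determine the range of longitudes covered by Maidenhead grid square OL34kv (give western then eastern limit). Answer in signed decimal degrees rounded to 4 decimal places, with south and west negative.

106.8333, 106.9167

Field O=14, L=11: +14·20° lon, +11·10° lat → SW at lon 100°, lat 20°.
Square 3, 4: +3·2° lon, +4·1° lat → SW at lon 106°, lat 24°.
Subsquare k=10, v=21: +10·0.0833333° lon, +21·0.0416667° lat → SW at lon 106.833°, lat 24.875°.
Cell spans 0.0833333° lon × 0.0416667° lat.
west 106.8333, east 106.9167.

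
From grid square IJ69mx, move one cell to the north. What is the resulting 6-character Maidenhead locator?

Latitude subsquare x = 23; +1 → 24, wraps to 0 = a, carry into square.
Latitude square 9; +1 → 10, wraps to 0, carry into field.
Latitude field J = 9; +1 → 10 = K.
The longitude characters are unchanged.

IK60ma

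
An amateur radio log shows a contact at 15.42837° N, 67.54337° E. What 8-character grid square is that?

MK35sk52

Shift to the Maidenhead origin (180°W, 90°S): lon 247.54337, lat 105.42837.
Field: 247.54337/20 → 12 → M, 105.42837/10 → 10 → K; chars MK.
Square: 7.54337/2 → 3, 5.42837/1 → 5; chars 35.
Subsquare: 1.54337/0.0833333 → 18 → s, 0.42837/0.0416667 → 10 → k; chars sk.
Extended square: 0.04337/0.00833333 → 5, 0.01170/0.00416667 → 2; chars 52.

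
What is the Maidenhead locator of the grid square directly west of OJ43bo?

OJ43ao

Longitude subsquare b = 1; −1 → 0 = a.
The latitude characters are unchanged.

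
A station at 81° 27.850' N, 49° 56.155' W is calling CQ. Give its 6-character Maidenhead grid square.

GR51al

Offset from 180°W / 90°S: lon 130.0641°, lat 171.4642°.
Field: 130.0641/20 → 6 → G, 171.4642/10 → 17 → R; chars GR.
Square: 10.0641/2 → 5, 1.4642/1 → 1; chars 51.
Subsquare: 0.0641/0.0833333 → 0 → a, 0.4642/0.0416667 → 11 → l; chars al.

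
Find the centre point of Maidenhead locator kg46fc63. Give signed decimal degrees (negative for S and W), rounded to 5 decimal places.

-23.90208, 28.47083

Field K=10, G=6: +10·20° lon, +6·10° lat → SW at lon 20°, lat -30°.
Square 4, 6: +4·2° lon, +6·1° lat → SW at lon 28°, lat -24°.
Subsquare f=5, c=2: +5·0.0833333° lon, +2·0.0416667° lat → SW at lon 28.4167°, lat -23.9167°.
Extended square 6, 3: +6·0.00833333° lon, +3·0.00416667° lat → SW at lon 28.4667°, lat -23.9042°.
Cell spans 0.00833333° lon × 0.00416667° lat. Centre is SW corner plus half of each.
latitude -23.90208, longitude 28.47083.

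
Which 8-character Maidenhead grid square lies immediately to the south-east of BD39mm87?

BD39mm96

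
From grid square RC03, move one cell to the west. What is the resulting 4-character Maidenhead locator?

QC93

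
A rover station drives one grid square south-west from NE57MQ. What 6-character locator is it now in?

NE57lp

Longitude subsquare m = 12; −1 → 11 = l.
Latitude subsquare q = 16; −1 → 15 = p.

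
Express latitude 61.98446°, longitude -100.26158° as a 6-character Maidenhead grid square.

Offset from 180°W / 90°S: lon 79.7384°, lat 151.9845°.
Field: 79.7384/20 → 3 → D, 151.9845/10 → 15 → P; chars DP.
Square: 19.7384/2 → 9, 1.9845/1 → 1; chars 91.
Subsquare: 1.7384/0.0833333 → 20 → u, 0.9845/0.0416667 → 23 → x; chars ux.

DP91ux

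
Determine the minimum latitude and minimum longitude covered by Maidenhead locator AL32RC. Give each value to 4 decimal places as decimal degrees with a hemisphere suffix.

22.0833° N, 172.5833° W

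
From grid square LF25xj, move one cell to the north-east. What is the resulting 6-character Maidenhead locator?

Longitude subsquare x = 23; +1 → 24, wraps to 0 = a, carry into square.
Longitude square 2; +1 → 3.
Latitude subsquare j = 9; +1 → 10 = k.

LF35ak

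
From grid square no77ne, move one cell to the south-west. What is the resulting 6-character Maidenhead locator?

Longitude subsquare n = 13; −1 → 12 = m.
Latitude subsquare e = 4; −1 → 3 = d.

NO77md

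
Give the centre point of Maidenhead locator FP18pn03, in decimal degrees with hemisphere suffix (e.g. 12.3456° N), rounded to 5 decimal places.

68.55625° N, 76.74583° W

Field F=5, P=15: +5·20° lon, +15·10° lat → SW at lon -80°, lat 60°.
Square 1, 8: +1·2° lon, +8·1° lat → SW at lon -78°, lat 68°.
Subsquare p=15, n=13: +15·0.0833333° lon, +13·0.0416667° lat → SW at lon -76.75°, lat 68.5417°.
Extended square 0, 3: +0·0.00833333° lon, +3·0.00416667° lat → SW at lon -76.75°, lat 68.5542°.
Cell spans 0.00833333° lon × 0.00416667° lat. Centre is SW corner plus half of each.
latitude 68.55625° N, longitude 76.74583° W.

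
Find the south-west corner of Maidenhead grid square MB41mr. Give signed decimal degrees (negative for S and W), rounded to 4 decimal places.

-78.2917, 69.0000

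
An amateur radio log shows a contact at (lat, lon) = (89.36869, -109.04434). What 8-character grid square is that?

DR59li48

Add 180° to longitude and 90° to latitude: 70.95566, 179.36869.
Field (20°×10°, letters A–R): 70.95566/20 → 3 → D, 179.36869/10 → 17 → R; chars DR.
Square (2°×1°, digits 0–9): 10.95566/2 → 5, 9.36869/1 → 9; chars 59.
Subsquare (5′×2.5′, letters a–x): 0.95566/0.0833333 → 11 → l, 0.36869/0.0416667 → 8 → i; chars li.
Extended square (30″×15″, digits 0–9): 0.03899/0.00833333 → 4, 0.03536/0.00416667 → 8; chars 48.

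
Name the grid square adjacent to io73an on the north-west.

Longitude subsquare a = 0; −1 → -1, wraps to 23 = x, carry into square.
Longitude square 7; −1 → 6.
Latitude subsquare n = 13; +1 → 14 = o.

IO63xo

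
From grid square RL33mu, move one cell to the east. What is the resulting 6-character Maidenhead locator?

Longitude subsquare m = 12; +1 → 13 = n.
The latitude characters are unchanged.

RL33nu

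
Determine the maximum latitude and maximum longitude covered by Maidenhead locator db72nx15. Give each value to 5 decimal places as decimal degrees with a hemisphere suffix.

77.01667° S, 104.90000° W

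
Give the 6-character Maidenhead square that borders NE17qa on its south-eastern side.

Longitude subsquare q = 16; +1 → 17 = r.
Latitude subsquare a = 0; −1 → -1, wraps to 23 = x, carry into square.
Latitude square 7; −1 → 6.

NE16rx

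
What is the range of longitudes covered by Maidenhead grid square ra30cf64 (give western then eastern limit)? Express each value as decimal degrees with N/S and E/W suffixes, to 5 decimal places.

Field R=17, A=0: +17·20° lon, +0·10° lat → SW at lon 160°, lat -90°.
Square 3, 0: +3·2° lon, +0·1° lat → SW at lon 166°, lat -90°.
Subsquare c=2, f=5: +2·0.0833333° lon, +5·0.0416667° lat → SW at lon 166.167°, lat -89.7917°.
Extended square 6, 4: +6·0.00833333° lon, +4·0.00416667° lat → SW at lon 166.217°, lat -89.775°.
Cell spans 0.00833333° lon × 0.00416667° lat.
west 166.21667° E, east 166.22500° E.

166.21667° E, 166.22500° E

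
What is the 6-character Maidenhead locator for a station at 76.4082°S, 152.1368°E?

QB63bo

Offset from 180°W / 90°S: lon 332.1368°, lat 13.5918°.
Field: lon ⌊332.1368/20⌋ = 16 → Q; lat ⌊13.5918/10⌋ = 1 → B.
Square: lon ⌊12.1368/2⌋ = 6; lat ⌊3.5918/1⌋ = 3.
Subsquare: lon ⌊0.1368/0.0833333⌋ = 1 → b; lat ⌊0.5918/0.0416667⌋ = 14 → o.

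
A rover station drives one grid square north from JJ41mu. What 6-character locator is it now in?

JJ41mv

Latitude subsquare u = 20; +1 → 21 = v.
The longitude characters are unchanged.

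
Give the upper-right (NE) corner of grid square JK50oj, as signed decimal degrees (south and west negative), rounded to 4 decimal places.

10.4167, 11.2500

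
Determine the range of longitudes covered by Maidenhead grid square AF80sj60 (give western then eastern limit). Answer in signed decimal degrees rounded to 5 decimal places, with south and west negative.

-162.45000, -162.44167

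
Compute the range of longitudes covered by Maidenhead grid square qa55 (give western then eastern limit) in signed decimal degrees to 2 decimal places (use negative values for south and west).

150.00, 152.00

Field Q=16, A=0: +16·20° lon, +0·10° lat → SW at lon 140°, lat -90°.
Square 5, 5: +5·2° lon, +5·1° lat → SW at lon 150°, lat -85°.
Cell spans 2° lon × 1° lat.
west 150.00, east 152.00.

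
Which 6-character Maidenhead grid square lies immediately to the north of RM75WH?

RM75wi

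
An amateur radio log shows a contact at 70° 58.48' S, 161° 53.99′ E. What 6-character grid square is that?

RB09wa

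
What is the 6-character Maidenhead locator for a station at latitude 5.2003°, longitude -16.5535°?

IJ15re

Offset from 180°W / 90°S: lon 163.4465°, lat 95.2003°.
Field (20°×10°, letters A–R): lon ⌊163.4465/20⌋ = 8 → I; lat ⌊95.2003/10⌋ = 9 → J.
Square (2°×1°, digits 0–9): lon ⌊3.4465/2⌋ = 1; lat ⌊5.2003/1⌋ = 5.
Subsquare (5′×2.5′, letters a–x): lon ⌊1.4465/0.0833333⌋ = 17 → r; lat ⌊0.2003/0.0416667⌋ = 4 → e.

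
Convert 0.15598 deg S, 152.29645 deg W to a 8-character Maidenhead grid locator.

BI39uu42

Shift to the Maidenhead origin (180°W, 90°S): lon 27.70355, lat 89.84402.
Field: lon ⌊27.70355/20⌋ = 1 → B; lat ⌊89.84402/10⌋ = 8 → I.
Square: lon ⌊7.70355/2⌋ = 3; lat ⌊9.84402/1⌋ = 9.
Subsquare: lon ⌊1.70355/0.0833333⌋ = 20 → u; lat ⌊0.84402/0.0416667⌋ = 20 → u.
Extended square: lon ⌊0.03688/0.00833333⌋ = 4; lat ⌊0.01069/0.00416667⌋ = 2.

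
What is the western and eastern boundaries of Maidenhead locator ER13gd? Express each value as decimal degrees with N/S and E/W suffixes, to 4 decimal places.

Field E=4, R=17: +4·20° lon, +17·10° lat → SW at lon -100°, lat 80°.
Square 1, 3: +1·2° lon, +3·1° lat → SW at lon -98°, lat 83°.
Subsquare g=6, d=3: +6·0.0833333° lon, +3·0.0416667° lat → SW at lon -97.5°, lat 83.125°.
Cell spans 0.0833333° lon × 0.0416667° lat.
west 97.5000° W, east 97.4167° W.

97.5000° W, 97.4167° W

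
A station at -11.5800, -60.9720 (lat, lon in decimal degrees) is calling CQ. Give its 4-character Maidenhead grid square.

FH98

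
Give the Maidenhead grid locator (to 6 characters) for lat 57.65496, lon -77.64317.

FO17ep

Shift to the Maidenhead origin (180°W, 90°S): lon 102.3568, lat 147.6550.
Field: 102.3568/20 → 5 → F, 147.6550/10 → 14 → O; chars FO.
Square: 2.3568/2 → 1, 7.6550/1 → 7; chars 17.
Subsquare: 0.3568/0.0833333 → 4 → e, 0.6550/0.0416667 → 15 → p; chars ep.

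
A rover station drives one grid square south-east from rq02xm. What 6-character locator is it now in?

Longitude subsquare x = 23; +1 → 24, wraps to 0 = a, carry into square.
Longitude square 0; +1 → 1.
Latitude subsquare m = 12; −1 → 11 = l.

RQ12al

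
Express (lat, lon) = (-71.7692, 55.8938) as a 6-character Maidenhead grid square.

Add 180° to longitude and 90° to latitude: 235.8938, 18.2308.
Field (20°×10°, letters A–R): lon ⌊235.8938/20⌋ = 11 → L; lat ⌊18.2308/10⌋ = 1 → B.
Square (2°×1°, digits 0–9): lon ⌊15.8938/2⌋ = 7; lat ⌊8.2308/1⌋ = 8.
Subsquare (5′×2.5′, letters a–x): lon ⌊1.8938/0.0833333⌋ = 22 → w; lat ⌊0.2308/0.0416667⌋ = 5 → f.

LB78wf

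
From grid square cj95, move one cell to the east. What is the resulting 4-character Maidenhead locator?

DJ05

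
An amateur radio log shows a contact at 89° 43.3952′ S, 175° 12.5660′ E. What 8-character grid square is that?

RA70og56

Shift to the Maidenhead origin (180°W, 90°S): lon 355.20943, lat 0.27675.
Field: lon ⌊355.20943/20⌋ = 17 → R; lat ⌊0.27675/10⌋ = 0 → A.
Square: lon ⌊15.20943/2⌋ = 7; lat ⌊0.27675/1⌋ = 0.
Subsquare: lon ⌊1.20943/0.0833333⌋ = 14 → o; lat ⌊0.27675/0.0416667⌋ = 6 → g.
Extended square: lon ⌊0.04277/0.00833333⌋ = 5; lat ⌊0.02675/0.00416667⌋ = 6.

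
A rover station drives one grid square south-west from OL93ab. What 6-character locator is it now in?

Longitude subsquare a = 0; −1 → -1, wraps to 23 = x, carry into square.
Longitude square 9; −1 → 8.
Latitude subsquare b = 1; −1 → 0 = a.

OL83xa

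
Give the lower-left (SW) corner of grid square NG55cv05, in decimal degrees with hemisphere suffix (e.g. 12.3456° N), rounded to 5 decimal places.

Field N=13, G=6: +13·20° lon, +6·10° lat → SW at lon 80°, lat -30°.
Square 5, 5: +5·2° lon, +5·1° lat → SW at lon 90°, lat -25°.
Subsquare c=2, v=21: +2·0.0833333° lon, +21·0.0416667° lat → SW at lon 90.1667°, lat -24.125°.
Extended square 0, 5: +0·0.00833333° lon, +5·0.00416667° lat → SW at lon 90.1667°, lat -24.1042°.
latitude 24.10417° S, longitude 90.16667° E.

24.10417° S, 90.16667° E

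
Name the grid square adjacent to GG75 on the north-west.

GG66

Longitude square 7; −1 → 6.
Latitude square 5; +1 → 6.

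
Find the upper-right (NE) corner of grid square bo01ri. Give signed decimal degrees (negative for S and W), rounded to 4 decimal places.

51.3750, -158.5000

Field B=1, O=14: +1·20° lon, +14·10° lat → SW at lon -160°, lat 50°.
Square 0, 1: +0·2° lon, +1·1° lat → SW at lon -160°, lat 51°.
Subsquare r=17, i=8: +17·0.0833333° lon, +8·0.0416667° lat → SW at lon -158.583°, lat 51.3333°.
Cell spans 0.0833333° lon × 0.0416667° lat. NE corner is SW corner plus one full cell.
latitude 51.3750, longitude -158.5000.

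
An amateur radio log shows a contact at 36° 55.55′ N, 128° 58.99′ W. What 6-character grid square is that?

CM56mw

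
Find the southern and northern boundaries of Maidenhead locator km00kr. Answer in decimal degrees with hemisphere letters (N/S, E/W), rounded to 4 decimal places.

30.7083° N, 30.7500° N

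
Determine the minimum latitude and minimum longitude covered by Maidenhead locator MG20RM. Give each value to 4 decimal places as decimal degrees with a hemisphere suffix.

29.5000° S, 65.4167° E

Field M=12, G=6: +12·20° lon, +6·10° lat → SW at lon 60°, lat -30°.
Square 2, 0: +2·2° lon, +0·1° lat → SW at lon 64°, lat -30°.
Subsquare r=17, m=12: +17·0.0833333° lon, +12·0.0416667° lat → SW at lon 65.4167°, lat -29.5°.
latitude 29.5000° S, longitude 65.4167° E.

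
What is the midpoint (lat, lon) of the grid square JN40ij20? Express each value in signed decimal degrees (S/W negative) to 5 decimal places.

40.37708, 8.68750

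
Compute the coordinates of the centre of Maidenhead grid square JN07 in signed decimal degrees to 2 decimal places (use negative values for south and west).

Field J=9, N=13: +9·20° lon, +13·10° lat → SW at lon 0°, lat 40°.
Square 0, 7: +0·2° lon, +7·1° lat → SW at lon 0°, lat 47°.
Cell spans 2° lon × 1° lat. Centre is SW corner plus half of each.
latitude 47.50, longitude 1.00.

47.50, 1.00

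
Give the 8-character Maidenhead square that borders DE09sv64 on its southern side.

Latitude extended square 4; −1 → 3.
The longitude characters are unchanged.

DE09sv63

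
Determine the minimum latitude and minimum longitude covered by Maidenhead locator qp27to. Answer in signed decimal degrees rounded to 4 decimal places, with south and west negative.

67.5833, 145.5833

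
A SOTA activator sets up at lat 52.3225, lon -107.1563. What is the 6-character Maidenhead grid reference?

DO62kh

Offset from 180°W / 90°S: lon 72.8437°, lat 142.3225°.
Field: lon ⌊72.8437/20⌋ = 3 → D; lat ⌊142.3225/10⌋ = 14 → O.
Square: lon ⌊12.8437/2⌋ = 6; lat ⌊2.3225/1⌋ = 2.
Subsquare: lon ⌊0.8437/0.0833333⌋ = 10 → k; lat ⌊0.3225/0.0416667⌋ = 7 → h.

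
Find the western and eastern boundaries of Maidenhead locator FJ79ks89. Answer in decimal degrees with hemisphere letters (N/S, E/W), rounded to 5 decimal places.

Field F=5, J=9: +5·20° lon, +9·10° lat → SW at lon -80°, lat 0°.
Square 7, 9: +7·2° lon, +9·1° lat → SW at lon -66°, lat 9°.
Subsquare k=10, s=18: +10·0.0833333° lon, +18·0.0416667° lat → SW at lon -65.1667°, lat 9.75°.
Extended square 8, 9: +8·0.00833333° lon, +9·0.00416667° lat → SW at lon -65.1°, lat 9.7875°.
Cell spans 0.00833333° lon × 0.00416667° lat.
west 65.10000° W, east 65.09167° W.

65.10000° W, 65.09167° W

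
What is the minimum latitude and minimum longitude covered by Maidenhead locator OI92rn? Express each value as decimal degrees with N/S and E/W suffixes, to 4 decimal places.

7.4583° S, 119.4167° E

Field O=14, I=8: +14·20° lon, +8·10° lat → SW at lon 100°, lat -10°.
Square 9, 2: +9·2° lon, +2·1° lat → SW at lon 118°, lat -8°.
Subsquare r=17, n=13: +17·0.0833333° lon, +13·0.0416667° lat → SW at lon 119.417°, lat -7.45833°.
latitude 7.4583° S, longitude 119.4167° E.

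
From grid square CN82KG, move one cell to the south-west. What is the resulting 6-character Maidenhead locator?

Longitude subsquare k = 10; −1 → 9 = j.
Latitude subsquare g = 6; −1 → 5 = f.

CN82jf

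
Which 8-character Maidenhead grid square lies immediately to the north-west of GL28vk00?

Longitude extended square 0; −1 → -1, wraps to 9, carry into subsquare.
Longitude subsquare v = 21; −1 → 20 = u.
Latitude extended square 0; +1 → 1.

GL28uk91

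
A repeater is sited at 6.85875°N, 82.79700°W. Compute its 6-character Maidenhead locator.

Add 180° to longitude and 90° to latitude: 97.2030, 96.8588.
Field (20°×10°, letters A–R): lon ⌊97.2030/20⌋ = 4 → E; lat ⌊96.8588/10⌋ = 9 → J.
Square (2°×1°, digits 0–9): lon ⌊17.2030/2⌋ = 8; lat ⌊6.8588/1⌋ = 6.
Subsquare (5′×2.5′, letters a–x): lon ⌊1.2030/0.0833333⌋ = 14 → o; lat ⌊0.8588/0.0416667⌋ = 20 → u.

EJ86ou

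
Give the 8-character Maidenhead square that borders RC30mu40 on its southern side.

Latitude extended square 0; −1 → -1, wraps to 9, carry into subsquare.
Latitude subsquare u = 20; −1 → 19 = t.
The longitude characters are unchanged.

RC30mt49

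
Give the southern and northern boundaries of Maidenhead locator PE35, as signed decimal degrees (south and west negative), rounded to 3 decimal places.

-45.000, -44.000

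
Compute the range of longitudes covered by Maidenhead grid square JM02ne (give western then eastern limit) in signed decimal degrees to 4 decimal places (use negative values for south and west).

Field J=9, M=12: +9·20° lon, +12·10° lat → SW at lon 0°, lat 30°.
Square 0, 2: +0·2° lon, +2·1° lat → SW at lon 0°, lat 32°.
Subsquare n=13, e=4: +13·0.0833333° lon, +4·0.0416667° lat → SW at lon 1.08333°, lat 32.1667°.
Cell spans 0.0833333° lon × 0.0416667° lat.
west 1.0833, east 1.1667.

1.0833, 1.1667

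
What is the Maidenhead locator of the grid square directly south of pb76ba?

Latitude subsquare a = 0; −1 → -1, wraps to 23 = x, carry into square.
Latitude square 6; −1 → 5.
The longitude characters are unchanged.

PB75bx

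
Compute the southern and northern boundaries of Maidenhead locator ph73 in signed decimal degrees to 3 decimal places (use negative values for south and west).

-17.000, -16.000

Field P=15, H=7: +15·20° lon, +7·10° lat → SW at lon 120°, lat -20°.
Square 7, 3: +7·2° lon, +3·1° lat → SW at lon 134°, lat -17°.
Cell spans 2° lon × 1° lat.
south -17.000, north -16.000.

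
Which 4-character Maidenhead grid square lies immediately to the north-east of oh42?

Longitude square 4; +1 → 5.
Latitude square 2; +1 → 3.

OH53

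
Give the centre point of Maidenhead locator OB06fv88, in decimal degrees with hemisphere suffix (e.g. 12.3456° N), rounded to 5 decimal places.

73.08958° S, 100.48750° E

Field O=14, B=1: +14·20° lon, +1·10° lat → SW at lon 100°, lat -80°.
Square 0, 6: +0·2° lon, +6·1° lat → SW at lon 100°, lat -74°.
Subsquare f=5, v=21: +5·0.0833333° lon, +21·0.0416667° lat → SW at lon 100.417°, lat -73.125°.
Extended square 8, 8: +8·0.00833333° lon, +8·0.00416667° lat → SW at lon 100.483°, lat -73.0917°.
Cell spans 0.00833333° lon × 0.00416667° lat. Centre is SW corner plus half of each.
latitude 73.08958° S, longitude 100.48750° E.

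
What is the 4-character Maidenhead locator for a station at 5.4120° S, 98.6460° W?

EI04

Add 180° to longitude and 90° to latitude: 81.35, 84.59.
Field: lon ⌊81.35/20⌋ = 4 → E; lat ⌊84.59/10⌋ = 8 → I.
Square: lon ⌊1.35/2⌋ = 0; lat ⌊4.59/1⌋ = 4.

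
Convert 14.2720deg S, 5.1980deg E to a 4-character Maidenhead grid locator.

Shift to the Maidenhead origin (180°W, 90°S): lon 185.20, lat 75.73.
Field: 185.20/20 → 9 → J, 75.73/10 → 7 → H; chars JH.
Square: 5.20/2 → 2, 5.73/1 → 5; chars 25.

JH25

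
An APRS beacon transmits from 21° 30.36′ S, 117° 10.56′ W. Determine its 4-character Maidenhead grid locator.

DG18

Add 180° to longitude and 90° to latitude: 62.82, 68.49.
Field: 62.82/20 → 3 → D, 68.49/10 → 6 → G; chars DG.
Square: 2.82/2 → 1, 8.49/1 → 8; chars 18.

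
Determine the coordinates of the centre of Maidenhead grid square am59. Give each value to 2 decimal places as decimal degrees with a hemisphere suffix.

39.50° N, 169.00° W

Field A=0, M=12: +0·20° lon, +12·10° lat → SW at lon -180°, lat 30°.
Square 5, 9: +5·2° lon, +9·1° lat → SW at lon -170°, lat 39°.
Cell spans 2° lon × 1° lat. Centre is SW corner plus half of each.
latitude 39.50° N, longitude 169.00° W.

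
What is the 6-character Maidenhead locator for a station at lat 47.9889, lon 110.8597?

Shift to the Maidenhead origin (180°W, 90°S): lon 290.8597, lat 137.9889.
Field (20°×10°, letters A–R): 290.8597/20 → 14 → O, 137.9889/10 → 13 → N; chars ON.
Square (2°×1°, digits 0–9): 10.8597/2 → 5, 7.9889/1 → 7; chars 57.
Subsquare (5′×2.5′, letters a–x): 0.8597/0.0833333 → 10 → k, 0.9889/0.0416667 → 23 → x; chars kx.

ON57kx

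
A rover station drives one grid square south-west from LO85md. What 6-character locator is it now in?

Longitude subsquare m = 12; −1 → 11 = l.
Latitude subsquare d = 3; −1 → 2 = c.

LO85lc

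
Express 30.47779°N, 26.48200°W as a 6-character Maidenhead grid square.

HM60sl

Add 180° to longitude and 90° to latitude: 153.5180, 120.4778.
Field (20°×10°, letters A–R): lon ⌊153.5180/20⌋ = 7 → H; lat ⌊120.4778/10⌋ = 12 → M.
Square (2°×1°, digits 0–9): lon ⌊13.5180/2⌋ = 6; lat ⌊0.4778/1⌋ = 0.
Subsquare (5′×2.5′, letters a–x): lon ⌊1.5180/0.0833333⌋ = 18 → s; lat ⌊0.4778/0.0416667⌋ = 11 → l.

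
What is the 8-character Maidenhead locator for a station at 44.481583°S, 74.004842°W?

FE25xm94

Offset from 180°W / 90°S: lon 105.99516°, lat 45.51842°.
Field: 105.99516/20 → 5 → F, 45.51842/10 → 4 → E; chars FE.
Square: 5.99516/2 → 2, 5.51842/1 → 5; chars 25.
Subsquare: 1.99516/0.0833333 → 23 → x, 0.51842/0.0416667 → 12 → m; chars xm.
Extended square: 0.07849/0.00833333 → 9, 0.01842/0.00416667 → 4; chars 94.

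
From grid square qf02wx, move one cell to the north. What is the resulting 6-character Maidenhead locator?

Latitude subsquare x = 23; +1 → 24, wraps to 0 = a, carry into square.
Latitude square 2; +1 → 3.
The longitude characters are unchanged.

QF03wa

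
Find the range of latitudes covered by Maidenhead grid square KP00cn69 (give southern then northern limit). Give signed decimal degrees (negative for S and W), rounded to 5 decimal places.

Field K=10, P=15: +10·20° lon, +15·10° lat → SW at lon 20°, lat 60°.
Square 0, 0: +0·2° lon, +0·1° lat → SW at lon 20°, lat 60°.
Subsquare c=2, n=13: +2·0.0833333° lon, +13·0.0416667° lat → SW at lon 20.1667°, lat 60.5417°.
Extended square 6, 9: +6·0.00833333° lon, +9·0.00416667° lat → SW at lon 20.2167°, lat 60.5792°.
Cell spans 0.00833333° lon × 0.00416667° lat.
south 60.57917, north 60.58333.

60.57917, 60.58333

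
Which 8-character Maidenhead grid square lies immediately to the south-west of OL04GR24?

OL04gr13

Longitude extended square 2; −1 → 1.
Latitude extended square 4; −1 → 3.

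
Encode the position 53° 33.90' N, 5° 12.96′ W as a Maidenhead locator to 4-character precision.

Shift to the Maidenhead origin (180°W, 90°S): lon 174.78, lat 143.56.
Field (20°×10°, letters A–R): lon ⌊174.78/20⌋ = 8 → I; lat ⌊143.56/10⌋ = 14 → O.
Square (2°×1°, digits 0–9): lon ⌊14.78/2⌋ = 7; lat ⌊3.56/1⌋ = 3.

IO73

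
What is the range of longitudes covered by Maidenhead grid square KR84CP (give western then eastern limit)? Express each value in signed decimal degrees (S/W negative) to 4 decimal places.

36.1667, 36.2500

Field K=10, R=17: +10·20° lon, +17·10° lat → SW at lon 20°, lat 80°.
Square 8, 4: +8·2° lon, +4·1° lat → SW at lon 36°, lat 84°.
Subsquare c=2, p=15: +2·0.0833333° lon, +15·0.0416667° lat → SW at lon 36.1667°, lat 84.625°.
Cell spans 0.0833333° lon × 0.0416667° lat.
west 36.1667, east 36.2500.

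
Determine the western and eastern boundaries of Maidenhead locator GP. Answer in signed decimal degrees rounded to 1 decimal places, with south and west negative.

-60.0, -40.0

Field G=6, P=15: +6·20° lon, +15·10° lat → SW at lon -60°, lat 60°.
Cell spans 20° lon × 10° lat.
west -60.0, east -40.0.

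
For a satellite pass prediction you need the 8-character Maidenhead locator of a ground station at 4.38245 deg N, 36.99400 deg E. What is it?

KJ84lj91

Add 180° to longitude and 90° to latitude: 216.99400, 94.38245.
Field: 216.99400/20 → 10 → K, 94.38245/10 → 9 → J; chars KJ.
Square: 16.99400/2 → 8, 4.38245/1 → 4; chars 84.
Subsquare: 0.99400/0.0833333 → 11 → l, 0.38245/0.0416667 → 9 → j; chars lj.
Extended square: 0.07733/0.00833333 → 9, 0.00745/0.00416667 → 1; chars 91.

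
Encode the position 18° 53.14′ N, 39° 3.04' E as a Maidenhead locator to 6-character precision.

KK98mv

Shift to the Maidenhead origin (180°W, 90°S): lon 219.0507, lat 108.8857.
Field: 219.0507/20 → 10 → K, 108.8857/10 → 10 → K; chars KK.
Square: 19.0507/2 → 9, 8.8857/1 → 8; chars 98.
Subsquare: 1.0507/0.0833333 → 12 → m, 0.8857/0.0416667 → 21 → v; chars mv.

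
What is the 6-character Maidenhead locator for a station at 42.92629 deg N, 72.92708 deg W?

FN32mw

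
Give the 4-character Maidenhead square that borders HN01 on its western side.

GN91

Longitude square 0; −1 → -1, wraps to 9, carry into field.
Longitude field H = 7; −1 → 6 = G.
The latitude characters are unchanged.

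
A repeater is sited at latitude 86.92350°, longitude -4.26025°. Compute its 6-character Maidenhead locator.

IR76uw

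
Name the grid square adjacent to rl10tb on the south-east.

RL10ua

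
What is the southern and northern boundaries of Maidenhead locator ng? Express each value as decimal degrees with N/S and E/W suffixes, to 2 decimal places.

Field N=13, G=6: +13·20° lon, +6·10° lat → SW at lon 80°, lat -30°.
Cell spans 20° lon × 10° lat.
south 30.00° S, north 20.00° S.

30.00° S, 20.00° S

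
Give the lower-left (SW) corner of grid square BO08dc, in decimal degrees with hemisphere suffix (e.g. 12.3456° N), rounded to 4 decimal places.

Field B=1, O=14: +1·20° lon, +14·10° lat → SW at lon -160°, lat 50°.
Square 0, 8: +0·2° lon, +8·1° lat → SW at lon -160°, lat 58°.
Subsquare d=3, c=2: +3·0.0833333° lon, +2·0.0416667° lat → SW at lon -159.75°, lat 58.0833°.
latitude 58.0833° N, longitude 159.7500° W.

58.0833° N, 159.7500° W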